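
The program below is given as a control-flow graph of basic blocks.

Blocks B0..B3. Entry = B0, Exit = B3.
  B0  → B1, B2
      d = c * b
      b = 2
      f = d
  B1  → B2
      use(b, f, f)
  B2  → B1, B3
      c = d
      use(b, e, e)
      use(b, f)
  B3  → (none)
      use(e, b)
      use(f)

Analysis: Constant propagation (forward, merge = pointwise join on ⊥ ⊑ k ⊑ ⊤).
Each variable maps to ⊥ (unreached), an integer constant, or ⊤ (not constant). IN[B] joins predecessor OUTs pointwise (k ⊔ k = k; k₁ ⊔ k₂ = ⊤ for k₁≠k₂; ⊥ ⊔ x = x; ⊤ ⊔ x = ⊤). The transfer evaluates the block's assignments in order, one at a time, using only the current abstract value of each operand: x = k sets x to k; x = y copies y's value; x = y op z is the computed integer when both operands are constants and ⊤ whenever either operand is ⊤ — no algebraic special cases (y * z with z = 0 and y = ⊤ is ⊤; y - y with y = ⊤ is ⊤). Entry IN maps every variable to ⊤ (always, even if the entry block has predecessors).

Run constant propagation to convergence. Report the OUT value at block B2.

Fixpoint table:
  B0:   IN=(all ⊤)   OUT={b:2; rest ⊤}
  B1:   IN={b:2; rest ⊤}   OUT={b:2; rest ⊤}
  B2:   IN={b:2; rest ⊤}   OUT={b:2; rest ⊤}
  B3:   IN={b:2; rest ⊤}   OUT={b:2; rest ⊤}

Merge at B2: IN[B2] = OUT[B0] ⊔ OUT[B1] = {a: ⊤, b: 2, c: ⊤, d: ⊤, e: ⊤, f: ⊤}
Applying B2's transfer function to that IN value gives OUT[B2] (row B2 above).

Answer: {a: ⊤, b: 2, c: ⊤, d: ⊤, e: ⊤, f: ⊤}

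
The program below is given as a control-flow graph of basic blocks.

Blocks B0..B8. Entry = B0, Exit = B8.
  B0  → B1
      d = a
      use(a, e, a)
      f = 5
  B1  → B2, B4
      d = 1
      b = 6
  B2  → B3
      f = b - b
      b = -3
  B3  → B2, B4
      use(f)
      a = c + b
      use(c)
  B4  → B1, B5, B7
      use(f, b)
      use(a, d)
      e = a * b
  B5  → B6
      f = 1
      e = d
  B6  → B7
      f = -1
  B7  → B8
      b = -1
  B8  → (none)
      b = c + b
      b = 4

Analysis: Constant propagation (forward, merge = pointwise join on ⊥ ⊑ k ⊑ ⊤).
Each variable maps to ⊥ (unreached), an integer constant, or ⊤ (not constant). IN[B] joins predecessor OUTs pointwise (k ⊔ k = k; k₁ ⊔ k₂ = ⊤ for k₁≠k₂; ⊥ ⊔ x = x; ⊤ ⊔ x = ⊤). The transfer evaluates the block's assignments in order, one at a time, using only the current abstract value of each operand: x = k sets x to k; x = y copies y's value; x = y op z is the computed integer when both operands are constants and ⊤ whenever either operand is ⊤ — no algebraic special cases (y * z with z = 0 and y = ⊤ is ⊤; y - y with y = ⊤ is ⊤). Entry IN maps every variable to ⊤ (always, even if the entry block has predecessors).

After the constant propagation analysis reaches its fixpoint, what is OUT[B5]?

Per-block solution:
  B0:  IN=(all ⊤)  OUT={f:5; rest ⊤}
  B1:  IN=(all ⊤)  OUT={b:6, d:1; rest ⊤}
  B2:  IN={d:1; rest ⊤}  OUT={b:-3, d:1; rest ⊤}
  B3:  IN={b:-3, d:1; rest ⊤}  OUT={b:-3, d:1; rest ⊤}
  B4:  IN={d:1; rest ⊤}  OUT={d:1; rest ⊤}
  B5:  IN={d:1; rest ⊤}  OUT={d:1, e:1, f:1; rest ⊤}
  B6:  IN={d:1, e:1, f:1; rest ⊤}  OUT={d:1, e:1, f:-1; rest ⊤}
  B7:  IN={d:1; rest ⊤}  OUT={b:-1, d:1; rest ⊤}
  B8:  IN={b:-1, d:1; rest ⊤}  OUT={b:4, d:1; rest ⊤}

Merge at B5: IN[B5] = OUT[B4] = {a: ⊤, b: ⊤, c: ⊤, d: 1, e: ⊤, f: ⊤}
Applying B5's transfer function to that IN value gives OUT[B5] (row B5 above).

Answer: {a: ⊤, b: ⊤, c: ⊤, d: 1, e: 1, f: 1}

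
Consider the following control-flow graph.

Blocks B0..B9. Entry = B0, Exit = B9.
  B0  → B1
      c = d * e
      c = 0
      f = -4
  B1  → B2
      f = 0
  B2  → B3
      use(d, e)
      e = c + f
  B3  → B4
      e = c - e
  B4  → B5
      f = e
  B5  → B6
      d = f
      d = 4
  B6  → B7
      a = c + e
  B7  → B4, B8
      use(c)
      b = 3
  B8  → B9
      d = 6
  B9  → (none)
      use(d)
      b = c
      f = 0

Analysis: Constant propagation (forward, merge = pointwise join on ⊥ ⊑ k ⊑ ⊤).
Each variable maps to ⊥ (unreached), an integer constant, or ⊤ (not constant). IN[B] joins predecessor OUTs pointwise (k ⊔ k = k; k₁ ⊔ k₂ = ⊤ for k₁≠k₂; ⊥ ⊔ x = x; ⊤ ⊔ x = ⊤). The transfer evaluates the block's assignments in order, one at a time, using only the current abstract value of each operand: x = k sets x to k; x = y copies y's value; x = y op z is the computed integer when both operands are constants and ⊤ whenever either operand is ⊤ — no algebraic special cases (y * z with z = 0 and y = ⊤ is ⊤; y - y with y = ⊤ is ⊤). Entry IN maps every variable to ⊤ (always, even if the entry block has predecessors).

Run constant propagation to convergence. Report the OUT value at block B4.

Converged values:
  B0:   IN=(all ⊤)   OUT={c:0, f:-4; rest ⊤}
  B1:   IN={c:0, f:-4; rest ⊤}   OUT={c:0, f:0; rest ⊤}
  B2:   IN={c:0, f:0; rest ⊤}   OUT={c:0, e:0, f:0; rest ⊤}
  B3:   IN={c:0, e:0, f:0; rest ⊤}   OUT={c:0, e:0, f:0; rest ⊤}
  B4:   IN={c:0, e:0, f:0; rest ⊤}   OUT={c:0, e:0, f:0; rest ⊤}
  B5:   IN={c:0, e:0, f:0; rest ⊤}   OUT={c:0, d:4, e:0, f:0; rest ⊤}
  B6:   IN={c:0, d:4, e:0, f:0; rest ⊤}   OUT={a:0, c:0, d:4, e:0, f:0; rest ⊤}
  B7:   IN={a:0, c:0, d:4, e:0, f:0; rest ⊤}   OUT={a:0, b:3, c:0, d:4, e:0, f:0; rest ⊤}
  B8:   IN={a:0, b:3, c:0, d:4, e:0, f:0; rest ⊤}   OUT={a:0, b:3, c:0, d:6, e:0, f:0; rest ⊤}
  B9:   IN={a:0, b:3, c:0, d:6, e:0, f:0; rest ⊤}   OUT={a:0, b:0, c:0, d:6, e:0, f:0; rest ⊤}

Merge at B4: IN[B4] = OUT[B3] ⊔ OUT[B7] = {a: ⊤, b: ⊤, c: 0, d: ⊤, e: 0, f: 0}
Applying B4's transfer function to that IN value gives OUT[B4] (row B4 above).

Answer: {a: ⊤, b: ⊤, c: 0, d: ⊤, e: 0, f: 0}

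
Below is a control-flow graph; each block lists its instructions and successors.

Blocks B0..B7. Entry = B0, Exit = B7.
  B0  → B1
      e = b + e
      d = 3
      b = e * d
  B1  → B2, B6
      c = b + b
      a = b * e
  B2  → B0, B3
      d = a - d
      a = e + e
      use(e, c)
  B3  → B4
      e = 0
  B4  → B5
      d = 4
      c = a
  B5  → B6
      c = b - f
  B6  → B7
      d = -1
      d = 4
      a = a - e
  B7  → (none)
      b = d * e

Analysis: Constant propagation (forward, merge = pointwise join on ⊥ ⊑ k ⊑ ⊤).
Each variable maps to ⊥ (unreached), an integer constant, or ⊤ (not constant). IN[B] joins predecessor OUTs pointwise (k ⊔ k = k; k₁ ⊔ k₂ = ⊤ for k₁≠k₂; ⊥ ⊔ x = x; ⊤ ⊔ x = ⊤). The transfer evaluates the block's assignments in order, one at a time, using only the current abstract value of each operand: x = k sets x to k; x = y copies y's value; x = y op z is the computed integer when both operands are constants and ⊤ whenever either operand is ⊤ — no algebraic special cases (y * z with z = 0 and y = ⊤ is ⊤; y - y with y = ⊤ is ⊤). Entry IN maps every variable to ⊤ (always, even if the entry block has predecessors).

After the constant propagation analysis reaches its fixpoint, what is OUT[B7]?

Answer: {a: ⊤, b: ⊤, c: ⊤, d: 4, e: ⊤, f: ⊤}

Trace:
Converged values:
  B0: | IN=(all ⊤) | OUT={d:3; rest ⊤}
  B1: | IN={d:3; rest ⊤} | OUT={d:3; rest ⊤}
  B2: | IN={d:3; rest ⊤} | OUT=(all ⊤)
  B3: | IN=(all ⊤) | OUT={e:0; rest ⊤}
  B4: | IN={e:0; rest ⊤} | OUT={d:4, e:0; rest ⊤}
  B5: | IN={d:4, e:0; rest ⊤} | OUT={d:4, e:0; rest ⊤}
  B6: | IN=(all ⊤) | OUT={d:4; rest ⊤}
  B7: | IN={d:4; rest ⊤} | OUT={d:4; rest ⊤}

Merge at B7: IN[B7] = OUT[B6] = {a: ⊤, b: ⊤, c: ⊤, d: 4, e: ⊤, f: ⊤}
Applying B7's transfer function to that IN value gives OUT[B7] (row B7 above).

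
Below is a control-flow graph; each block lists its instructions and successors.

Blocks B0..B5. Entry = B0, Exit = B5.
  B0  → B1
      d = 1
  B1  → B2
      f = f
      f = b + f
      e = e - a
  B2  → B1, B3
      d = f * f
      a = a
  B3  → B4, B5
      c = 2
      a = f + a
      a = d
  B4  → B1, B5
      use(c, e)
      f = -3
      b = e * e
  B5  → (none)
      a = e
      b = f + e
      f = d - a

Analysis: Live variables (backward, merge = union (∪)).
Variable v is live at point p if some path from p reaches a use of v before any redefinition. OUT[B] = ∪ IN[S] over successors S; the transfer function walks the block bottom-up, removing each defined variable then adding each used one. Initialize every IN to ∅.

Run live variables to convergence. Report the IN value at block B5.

Fixpoint table:
  B0:   IN={a, b, e, f}   OUT={a, b, e, f}
  B1:   IN={a, b, e, f}   OUT={a, b, e, f}
  B2:   IN={a, b, e, f}   OUT={a, b, d, e, f}
  B3:   IN={a, d, e, f}   OUT={a, c, d, e, f}
  B4:   IN={a, c, d, e}   OUT={a, b, d, e, f}
  B5:   IN={d, e, f}   OUT={}

B5 is the boundary node: OUT[B5] = {}
Applying B5's transfer function to that OUT value gives IN[B5] (row B5 above).

Answer: {d, e, f}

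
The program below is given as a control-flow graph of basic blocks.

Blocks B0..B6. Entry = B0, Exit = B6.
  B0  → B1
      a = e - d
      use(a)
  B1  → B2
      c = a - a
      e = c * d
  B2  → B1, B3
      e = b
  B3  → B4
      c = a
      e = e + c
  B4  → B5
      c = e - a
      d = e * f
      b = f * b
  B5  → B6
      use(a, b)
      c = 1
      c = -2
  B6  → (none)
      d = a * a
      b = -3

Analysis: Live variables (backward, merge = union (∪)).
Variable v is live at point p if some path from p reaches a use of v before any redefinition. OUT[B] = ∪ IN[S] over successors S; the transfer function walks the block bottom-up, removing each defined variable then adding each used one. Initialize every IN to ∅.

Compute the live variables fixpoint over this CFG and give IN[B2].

Answer: {a, b, d, f}

Trace:
Converged values:
  B0: | IN={b, d, e, f} | OUT={a, b, d, f}
  B1: | IN={a, b, d, f} | OUT={a, b, d, f}
  B2: | IN={a, b, d, f} | OUT={a, b, d, e, f}
  B3: | IN={a, b, e, f} | OUT={a, b, e, f}
  B4: | IN={a, b, e, f} | OUT={a, b}
  B5: | IN={a, b} | OUT={a}
  B6: | IN={a} | OUT={}

Merge at B2: OUT[B2] = IN[B1] ⊔ IN[B3] = {a, b, d, e, f}
Applying B2's transfer function to that OUT value gives IN[B2] (row B2 above).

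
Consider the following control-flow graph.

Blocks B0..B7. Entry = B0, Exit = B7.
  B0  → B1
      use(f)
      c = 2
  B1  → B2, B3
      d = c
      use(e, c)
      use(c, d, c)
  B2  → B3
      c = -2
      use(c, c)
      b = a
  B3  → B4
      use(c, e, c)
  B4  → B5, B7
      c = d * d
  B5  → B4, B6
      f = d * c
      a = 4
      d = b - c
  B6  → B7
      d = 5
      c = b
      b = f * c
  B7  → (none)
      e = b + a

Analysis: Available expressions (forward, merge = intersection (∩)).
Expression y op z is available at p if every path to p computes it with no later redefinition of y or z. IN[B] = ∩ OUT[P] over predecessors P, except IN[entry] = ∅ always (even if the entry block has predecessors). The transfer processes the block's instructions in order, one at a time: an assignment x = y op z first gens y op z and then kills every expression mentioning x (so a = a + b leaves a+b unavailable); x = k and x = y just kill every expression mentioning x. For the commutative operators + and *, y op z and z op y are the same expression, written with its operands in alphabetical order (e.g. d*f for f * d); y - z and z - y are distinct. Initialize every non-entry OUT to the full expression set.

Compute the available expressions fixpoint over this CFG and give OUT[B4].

Answer: {d*d}

Working:
Fixpoint table:
  B0:   IN={}   OUT={}
  B1:   IN={}   OUT={}
  B2:   IN={}   OUT={}
  B3:   IN={}   OUT={}
  B4:   IN={}   OUT={d*d}
  B5:   IN={d*d}   OUT={b-c}
  B6:   IN={b-c}   OUT={c*f}
  B7:   IN={}   OUT={a+b}

Merge at B4: IN[B4] = OUT[B3] ∩ OUT[B5] = {}
Applying B4's transfer function to that IN value gives OUT[B4] (row B4 above).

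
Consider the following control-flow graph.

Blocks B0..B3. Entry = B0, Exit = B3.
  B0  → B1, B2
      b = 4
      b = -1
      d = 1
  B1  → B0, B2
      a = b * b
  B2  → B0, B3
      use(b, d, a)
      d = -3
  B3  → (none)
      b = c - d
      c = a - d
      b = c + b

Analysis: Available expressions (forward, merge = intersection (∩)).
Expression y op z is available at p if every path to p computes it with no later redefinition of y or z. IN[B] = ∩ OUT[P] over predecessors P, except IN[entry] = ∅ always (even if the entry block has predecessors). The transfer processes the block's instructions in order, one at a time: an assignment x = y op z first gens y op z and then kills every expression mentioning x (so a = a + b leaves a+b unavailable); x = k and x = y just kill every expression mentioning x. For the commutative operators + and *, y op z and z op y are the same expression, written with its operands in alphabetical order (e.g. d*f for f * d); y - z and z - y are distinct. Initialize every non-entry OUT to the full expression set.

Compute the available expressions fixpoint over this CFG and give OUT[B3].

Per-block solution:
  B0:   IN={}   OUT={}
  B1:   IN={}   OUT={b*b}
  B2:   IN={}   OUT={}
  B3:   IN={}   OUT={a-d}

Merge at B3: IN[B3] = OUT[B2] = {}
Applying B3's transfer function to that IN value gives OUT[B3] (row B3 above).

Answer: {a-d}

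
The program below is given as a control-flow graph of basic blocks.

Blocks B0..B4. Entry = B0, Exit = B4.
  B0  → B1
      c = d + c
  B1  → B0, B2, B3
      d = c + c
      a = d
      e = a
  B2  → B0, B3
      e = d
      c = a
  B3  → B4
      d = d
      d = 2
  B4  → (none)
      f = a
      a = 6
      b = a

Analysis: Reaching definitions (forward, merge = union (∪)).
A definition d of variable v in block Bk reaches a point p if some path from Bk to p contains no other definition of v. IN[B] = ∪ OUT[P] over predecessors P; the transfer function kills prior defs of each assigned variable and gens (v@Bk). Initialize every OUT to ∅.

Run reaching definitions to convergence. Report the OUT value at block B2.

Per-block solution:
  B0: | IN={a@B1, c@B0, c@B2, d@B1, e@B1, e@B2} | OUT={a@B1, c@B0, d@B1, e@B1, e@B2}
  B1: | IN={a@B1, c@B0, d@B1, e@B1, e@B2} | OUT={a@B1, c@B0, d@B1, e@B1}
  B2: | IN={a@B1, c@B0, d@B1, e@B1} | OUT={a@B1, c@B2, d@B1, e@B2}
  B3: | IN={a@B1, c@B0, c@B2, d@B1, e@B1, e@B2} | OUT={a@B1, c@B0, c@B2, d@B3, e@B1, e@B2}
  B4: | IN={a@B1, c@B0, c@B2, d@B3, e@B1, e@B2} | OUT={a@B4, b@B4, c@B0, c@B2, d@B3, e@B1, e@B2, f@B4}

Merge at B2: IN[B2] = OUT[B1] = {a@B1, c@B0, d@B1, e@B1}
Applying B2's transfer function to that IN value gives OUT[B2] (row B2 above).

Answer: {a@B1, c@B2, d@B1, e@B2}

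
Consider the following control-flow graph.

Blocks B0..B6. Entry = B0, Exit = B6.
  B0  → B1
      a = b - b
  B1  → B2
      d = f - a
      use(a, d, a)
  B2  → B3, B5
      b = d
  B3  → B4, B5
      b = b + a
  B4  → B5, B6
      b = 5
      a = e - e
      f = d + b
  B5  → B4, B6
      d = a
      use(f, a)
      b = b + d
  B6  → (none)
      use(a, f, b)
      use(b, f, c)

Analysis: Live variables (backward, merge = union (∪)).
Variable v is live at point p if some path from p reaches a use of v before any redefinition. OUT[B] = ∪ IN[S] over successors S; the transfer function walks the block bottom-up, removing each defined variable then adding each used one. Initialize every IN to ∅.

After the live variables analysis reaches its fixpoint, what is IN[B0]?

Answer: {b, c, e, f}

Working:
Converged values:
  B0:  IN={b, c, e, f}  OUT={a, c, e, f}
  B1:  IN={a, c, e, f}  OUT={a, c, d, e, f}
  B2:  IN={a, c, d, e, f}  OUT={a, b, c, d, e, f}
  B3:  IN={a, b, c, d, e, f}  OUT={a, b, c, d, e, f}
  B4:  IN={c, d, e}  OUT={a, b, c, e, f}
  B5:  IN={a, b, c, e, f}  OUT={a, b, c, d, e, f}
  B6:  IN={a, b, c, f}  OUT={}

Merge at B0: OUT[B0] = IN[B1] = {a, c, e, f}
Applying B0's transfer function to that OUT value gives IN[B0] (row B0 above).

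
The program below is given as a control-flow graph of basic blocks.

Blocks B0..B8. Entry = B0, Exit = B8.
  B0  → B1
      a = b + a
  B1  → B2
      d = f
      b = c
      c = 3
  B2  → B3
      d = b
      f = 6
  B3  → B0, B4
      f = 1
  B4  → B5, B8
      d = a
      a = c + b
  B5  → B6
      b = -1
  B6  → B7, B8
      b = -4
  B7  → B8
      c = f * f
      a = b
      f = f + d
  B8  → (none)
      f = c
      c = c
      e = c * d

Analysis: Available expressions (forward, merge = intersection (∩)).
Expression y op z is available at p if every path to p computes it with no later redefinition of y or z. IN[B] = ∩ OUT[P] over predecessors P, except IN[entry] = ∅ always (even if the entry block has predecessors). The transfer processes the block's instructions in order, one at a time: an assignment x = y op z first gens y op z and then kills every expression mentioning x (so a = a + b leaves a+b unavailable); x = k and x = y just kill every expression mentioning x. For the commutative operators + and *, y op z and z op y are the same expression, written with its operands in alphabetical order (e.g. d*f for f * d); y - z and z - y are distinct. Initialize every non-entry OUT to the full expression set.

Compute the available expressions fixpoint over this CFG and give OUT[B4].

Fixpoint table:
  B0:   IN={}   OUT={}
  B1:   IN={}   OUT={}
  B2:   IN={}   OUT={}
  B3:   IN={}   OUT={}
  B4:   IN={}   OUT={b+c}
  B5:   IN={b+c}   OUT={}
  B6:   IN={}   OUT={}
  B7:   IN={}   OUT={}
  B8:   IN={}   OUT={c*d}

Merge at B4: IN[B4] = OUT[B3] = {}
Applying B4's transfer function to that IN value gives OUT[B4] (row B4 above).

Answer: {b+c}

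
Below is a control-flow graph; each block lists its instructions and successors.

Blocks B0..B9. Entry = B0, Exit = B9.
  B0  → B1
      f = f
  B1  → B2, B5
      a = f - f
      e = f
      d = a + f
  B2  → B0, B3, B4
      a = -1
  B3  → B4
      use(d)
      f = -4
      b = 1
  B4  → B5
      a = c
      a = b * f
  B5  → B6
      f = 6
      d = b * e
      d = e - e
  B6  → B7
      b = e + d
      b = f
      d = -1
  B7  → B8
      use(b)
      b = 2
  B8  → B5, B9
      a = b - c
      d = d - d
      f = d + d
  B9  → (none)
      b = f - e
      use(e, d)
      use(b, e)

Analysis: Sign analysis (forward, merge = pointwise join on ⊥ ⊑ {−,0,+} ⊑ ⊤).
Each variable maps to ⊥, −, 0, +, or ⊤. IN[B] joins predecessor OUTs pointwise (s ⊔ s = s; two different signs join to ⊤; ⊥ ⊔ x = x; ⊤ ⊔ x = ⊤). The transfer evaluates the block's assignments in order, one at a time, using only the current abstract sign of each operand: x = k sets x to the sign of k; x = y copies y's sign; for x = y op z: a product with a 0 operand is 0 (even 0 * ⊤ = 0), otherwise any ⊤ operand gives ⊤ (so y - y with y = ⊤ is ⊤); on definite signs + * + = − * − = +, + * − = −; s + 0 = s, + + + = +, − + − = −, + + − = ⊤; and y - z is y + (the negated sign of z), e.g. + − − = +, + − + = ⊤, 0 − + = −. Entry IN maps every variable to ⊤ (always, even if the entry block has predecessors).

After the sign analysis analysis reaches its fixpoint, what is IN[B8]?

Fixpoint table:
  B0:  IN=(all ⊤)  OUT=(all ⊤)
  B1:  IN=(all ⊤)  OUT=(all ⊤)
  B2:  IN=(all ⊤)  OUT={a:-; rest ⊤}
  B3:  IN={a:-; rest ⊤}  OUT={a:-, b:+, f:-; rest ⊤}
  B4:  IN={a:-; rest ⊤}  OUT=(all ⊤)
  B5:  IN=(all ⊤)  OUT={f:+; rest ⊤}
  B6:  IN={f:+; rest ⊤}  OUT={b:+, d:-, f:+; rest ⊤}
  B7:  IN={b:+, d:-, f:+; rest ⊤}  OUT={b:+, d:-, f:+; rest ⊤}
  B8:  IN={b:+, d:-, f:+; rest ⊤}  OUT={b:+; rest ⊤}
  B9:  IN={b:+; rest ⊤}  OUT=(all ⊤)

Merge at B8: IN[B8] = OUT[B7] = {a: ⊤, b: +, c: ⊤, d: -, e: ⊤, f: +}

Answer: {a: ⊤, b: +, c: ⊤, d: -, e: ⊤, f: +}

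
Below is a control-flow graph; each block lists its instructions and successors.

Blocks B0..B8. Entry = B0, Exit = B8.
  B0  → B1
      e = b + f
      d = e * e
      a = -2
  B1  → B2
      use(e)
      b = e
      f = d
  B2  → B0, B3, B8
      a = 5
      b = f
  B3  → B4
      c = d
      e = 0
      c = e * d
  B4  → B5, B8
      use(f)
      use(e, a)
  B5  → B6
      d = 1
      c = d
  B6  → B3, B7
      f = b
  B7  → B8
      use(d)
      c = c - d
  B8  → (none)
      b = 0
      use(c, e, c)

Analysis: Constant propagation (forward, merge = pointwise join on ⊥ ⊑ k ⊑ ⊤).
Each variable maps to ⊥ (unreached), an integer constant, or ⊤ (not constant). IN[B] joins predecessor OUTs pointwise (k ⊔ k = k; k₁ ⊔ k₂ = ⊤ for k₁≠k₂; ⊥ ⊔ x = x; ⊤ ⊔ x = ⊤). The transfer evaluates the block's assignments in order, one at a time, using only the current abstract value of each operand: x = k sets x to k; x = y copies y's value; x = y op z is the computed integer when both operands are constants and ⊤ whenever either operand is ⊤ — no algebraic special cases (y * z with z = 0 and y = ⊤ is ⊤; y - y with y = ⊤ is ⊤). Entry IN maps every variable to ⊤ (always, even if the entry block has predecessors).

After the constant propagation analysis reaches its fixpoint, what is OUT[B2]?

Fixpoint table:
  B0:  IN=(all ⊤)  OUT={a:-2; rest ⊤}
  B1:  IN={a:-2; rest ⊤}  OUT={a:-2; rest ⊤}
  B2:  IN={a:-2; rest ⊤}  OUT={a:5; rest ⊤}
  B3:  IN={a:5; rest ⊤}  OUT={a:5, e:0; rest ⊤}
  B4:  IN={a:5, e:0; rest ⊤}  OUT={a:5, e:0; rest ⊤}
  B5:  IN={a:5, e:0; rest ⊤}  OUT={a:5, c:1, d:1, e:0; rest ⊤}
  B6:  IN={a:5, c:1, d:1, e:0; rest ⊤}  OUT={a:5, c:1, d:1, e:0; rest ⊤}
  B7:  IN={a:5, c:1, d:1, e:0; rest ⊤}  OUT={a:5, c:0, d:1, e:0; rest ⊤}
  B8:  IN={a:5; rest ⊤}  OUT={a:5, b:0; rest ⊤}

Merge at B2: IN[B2] = OUT[B1] = {a: -2, b: ⊤, c: ⊤, d: ⊤, e: ⊤, f: ⊤}
Applying B2's transfer function to that IN value gives OUT[B2] (row B2 above).

Answer: {a: 5, b: ⊤, c: ⊤, d: ⊤, e: ⊤, f: ⊤}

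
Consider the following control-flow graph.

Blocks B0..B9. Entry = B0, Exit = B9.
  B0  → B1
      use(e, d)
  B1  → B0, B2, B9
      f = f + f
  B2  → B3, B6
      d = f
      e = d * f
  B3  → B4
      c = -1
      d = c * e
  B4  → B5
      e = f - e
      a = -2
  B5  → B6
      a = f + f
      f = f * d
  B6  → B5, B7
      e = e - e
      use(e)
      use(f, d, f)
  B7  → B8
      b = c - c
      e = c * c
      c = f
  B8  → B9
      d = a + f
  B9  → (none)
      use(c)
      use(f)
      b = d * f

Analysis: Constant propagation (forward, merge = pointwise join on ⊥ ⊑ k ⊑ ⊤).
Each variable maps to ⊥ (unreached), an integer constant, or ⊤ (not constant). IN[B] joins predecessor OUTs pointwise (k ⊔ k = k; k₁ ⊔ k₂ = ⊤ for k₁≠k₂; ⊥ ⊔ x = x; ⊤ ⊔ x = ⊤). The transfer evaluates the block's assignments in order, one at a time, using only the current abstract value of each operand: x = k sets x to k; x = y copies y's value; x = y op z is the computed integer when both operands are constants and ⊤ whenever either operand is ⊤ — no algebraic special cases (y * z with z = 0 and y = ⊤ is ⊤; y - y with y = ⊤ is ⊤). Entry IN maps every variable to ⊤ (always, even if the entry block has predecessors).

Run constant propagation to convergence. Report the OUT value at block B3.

Fixpoint table:
  B0:  IN=(all ⊤)  OUT=(all ⊤)
  B1:  IN=(all ⊤)  OUT=(all ⊤)
  B2:  IN=(all ⊤)  OUT=(all ⊤)
  B3:  IN=(all ⊤)  OUT={c:-1; rest ⊤}
  B4:  IN={c:-1; rest ⊤}  OUT={a:-2, c:-1; rest ⊤}
  B5:  IN=(all ⊤)  OUT=(all ⊤)
  B6:  IN=(all ⊤)  OUT=(all ⊤)
  B7:  IN=(all ⊤)  OUT=(all ⊤)
  B8:  IN=(all ⊤)  OUT=(all ⊤)
  B9:  IN=(all ⊤)  OUT=(all ⊤)

Merge at B3: IN[B3] = OUT[B2] = {a: ⊤, b: ⊤, c: ⊤, d: ⊤, e: ⊤, f: ⊤}
Applying B3's transfer function to that IN value gives OUT[B3] (row B3 above).

Answer: {a: ⊤, b: ⊤, c: -1, d: ⊤, e: ⊤, f: ⊤}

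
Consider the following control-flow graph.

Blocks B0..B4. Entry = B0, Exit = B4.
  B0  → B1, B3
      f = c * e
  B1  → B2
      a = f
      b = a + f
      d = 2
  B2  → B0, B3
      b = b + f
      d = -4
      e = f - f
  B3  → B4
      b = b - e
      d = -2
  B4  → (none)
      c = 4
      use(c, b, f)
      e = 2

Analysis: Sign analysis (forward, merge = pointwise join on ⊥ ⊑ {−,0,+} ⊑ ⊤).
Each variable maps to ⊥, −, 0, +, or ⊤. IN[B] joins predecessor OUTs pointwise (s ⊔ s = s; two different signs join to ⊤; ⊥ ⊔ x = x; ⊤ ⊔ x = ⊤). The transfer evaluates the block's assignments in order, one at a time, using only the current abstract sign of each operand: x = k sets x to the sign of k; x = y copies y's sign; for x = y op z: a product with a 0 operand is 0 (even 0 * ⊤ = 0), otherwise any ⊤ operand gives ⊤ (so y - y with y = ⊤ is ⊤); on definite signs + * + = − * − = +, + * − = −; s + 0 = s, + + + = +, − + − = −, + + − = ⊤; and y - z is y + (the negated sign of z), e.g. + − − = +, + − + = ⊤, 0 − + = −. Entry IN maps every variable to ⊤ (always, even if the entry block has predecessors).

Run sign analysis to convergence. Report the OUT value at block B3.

Converged values:
  B0:   IN=(all ⊤)   OUT=(all ⊤)
  B1:   IN=(all ⊤)   OUT={d:+; rest ⊤}
  B2:   IN={d:+; rest ⊤}   OUT={d:-; rest ⊤}
  B3:   IN=(all ⊤)   OUT={d:-; rest ⊤}
  B4:   IN={d:-; rest ⊤}   OUT={c:+, d:-, e:+; rest ⊤}

Merge at B3: IN[B3] = OUT[B0] ⊔ OUT[B2] = {a: ⊤, b: ⊤, c: ⊤, d: ⊤, e: ⊤, f: ⊤}
Applying B3's transfer function to that IN value gives OUT[B3] (row B3 above).

Answer: {a: ⊤, b: ⊤, c: ⊤, d: -, e: ⊤, f: ⊤}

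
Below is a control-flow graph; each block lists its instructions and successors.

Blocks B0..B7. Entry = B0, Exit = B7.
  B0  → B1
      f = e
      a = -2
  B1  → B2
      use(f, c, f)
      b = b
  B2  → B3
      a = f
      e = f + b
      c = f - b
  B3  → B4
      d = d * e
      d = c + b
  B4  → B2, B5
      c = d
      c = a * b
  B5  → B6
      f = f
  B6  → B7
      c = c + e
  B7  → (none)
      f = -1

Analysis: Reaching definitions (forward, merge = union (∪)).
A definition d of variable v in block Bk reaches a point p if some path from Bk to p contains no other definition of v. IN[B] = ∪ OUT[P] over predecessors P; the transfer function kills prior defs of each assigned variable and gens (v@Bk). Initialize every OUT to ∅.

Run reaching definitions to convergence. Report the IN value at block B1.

Converged values:
  B0:  IN={}  OUT={a@B0, f@B0}
  B1:  IN={a@B0, f@B0}  OUT={a@B0, b@B1, f@B0}
  B2:  IN={a@B0, a@B2, b@B1, c@B4, d@B3, e@B2, f@B0}  OUT={a@B2, b@B1, c@B2, d@B3, e@B2, f@B0}
  B3:  IN={a@B2, b@B1, c@B2, d@B3, e@B2, f@B0}  OUT={a@B2, b@B1, c@B2, d@B3, e@B2, f@B0}
  B4:  IN={a@B2, b@B1, c@B2, d@B3, e@B2, f@B0}  OUT={a@B2, b@B1, c@B4, d@B3, e@B2, f@B0}
  B5:  IN={a@B2, b@B1, c@B4, d@B3, e@B2, f@B0}  OUT={a@B2, b@B1, c@B4, d@B3, e@B2, f@B5}
  B6:  IN={a@B2, b@B1, c@B4, d@B3, e@B2, f@B5}  OUT={a@B2, b@B1, c@B6, d@B3, e@B2, f@B5}
  B7:  IN={a@B2, b@B1, c@B6, d@B3, e@B2, f@B5}  OUT={a@B2, b@B1, c@B6, d@B3, e@B2, f@B7}

Merge at B1: IN[B1] = OUT[B0] = {a@B0, f@B0}

Answer: {a@B0, f@B0}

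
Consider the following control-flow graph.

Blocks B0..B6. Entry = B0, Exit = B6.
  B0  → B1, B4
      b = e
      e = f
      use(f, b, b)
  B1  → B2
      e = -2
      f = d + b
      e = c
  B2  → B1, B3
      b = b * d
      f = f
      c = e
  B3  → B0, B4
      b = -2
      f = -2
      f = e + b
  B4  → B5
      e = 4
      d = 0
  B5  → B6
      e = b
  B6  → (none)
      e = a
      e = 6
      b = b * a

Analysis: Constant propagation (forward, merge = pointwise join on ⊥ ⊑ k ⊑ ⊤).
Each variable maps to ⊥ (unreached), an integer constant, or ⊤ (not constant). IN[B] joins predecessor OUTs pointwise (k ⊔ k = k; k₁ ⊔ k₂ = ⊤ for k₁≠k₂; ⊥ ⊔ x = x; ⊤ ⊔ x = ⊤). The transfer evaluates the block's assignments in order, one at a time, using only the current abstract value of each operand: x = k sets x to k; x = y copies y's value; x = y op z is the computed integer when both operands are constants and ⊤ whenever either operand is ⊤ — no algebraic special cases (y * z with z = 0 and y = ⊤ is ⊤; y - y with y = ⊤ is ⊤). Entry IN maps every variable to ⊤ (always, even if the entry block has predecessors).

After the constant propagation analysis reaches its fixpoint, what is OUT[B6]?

Per-block solution:
  B0:  IN=(all ⊤)  OUT=(all ⊤)
  B1:  IN=(all ⊤)  OUT=(all ⊤)
  B2:  IN=(all ⊤)  OUT=(all ⊤)
  B3:  IN=(all ⊤)  OUT={b:-2; rest ⊤}
  B4:  IN=(all ⊤)  OUT={d:0, e:4; rest ⊤}
  B5:  IN={d:0, e:4; rest ⊤}  OUT={d:0; rest ⊤}
  B6:  IN={d:0; rest ⊤}  OUT={d:0, e:6; rest ⊤}

Merge at B6: IN[B6] = OUT[B5] = {a: ⊤, b: ⊤, c: ⊤, d: 0, e: ⊤, f: ⊤}
Applying B6's transfer function to that IN value gives OUT[B6] (row B6 above).

Answer: {a: ⊤, b: ⊤, c: ⊤, d: 0, e: 6, f: ⊤}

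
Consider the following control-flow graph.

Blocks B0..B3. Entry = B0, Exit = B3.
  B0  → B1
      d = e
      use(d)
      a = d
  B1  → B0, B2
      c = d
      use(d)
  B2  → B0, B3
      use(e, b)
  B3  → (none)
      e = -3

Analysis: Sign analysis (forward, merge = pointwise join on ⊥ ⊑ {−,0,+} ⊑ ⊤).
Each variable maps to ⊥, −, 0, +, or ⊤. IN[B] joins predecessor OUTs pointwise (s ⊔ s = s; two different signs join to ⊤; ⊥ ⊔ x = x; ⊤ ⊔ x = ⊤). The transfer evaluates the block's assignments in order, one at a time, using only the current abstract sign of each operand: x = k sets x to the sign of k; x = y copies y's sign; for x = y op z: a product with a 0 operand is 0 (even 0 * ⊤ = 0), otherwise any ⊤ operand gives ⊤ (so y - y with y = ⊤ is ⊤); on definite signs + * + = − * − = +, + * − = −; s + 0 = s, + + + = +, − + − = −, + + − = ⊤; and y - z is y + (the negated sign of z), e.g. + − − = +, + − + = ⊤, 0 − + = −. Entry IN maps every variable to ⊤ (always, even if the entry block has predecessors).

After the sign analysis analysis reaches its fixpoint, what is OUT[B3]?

Answer: {a: ⊤, b: ⊤, c: ⊤, d: ⊤, e: -, f: ⊤}

Working:
Converged values:
  B0:  IN=(all ⊤)  OUT=(all ⊤)
  B1:  IN=(all ⊤)  OUT=(all ⊤)
  B2:  IN=(all ⊤)  OUT=(all ⊤)
  B3:  IN=(all ⊤)  OUT={e:-; rest ⊤}

Merge at B3: IN[B3] = OUT[B2] = {a: ⊤, b: ⊤, c: ⊤, d: ⊤, e: ⊤, f: ⊤}
Applying B3's transfer function to that IN value gives OUT[B3] (row B3 above).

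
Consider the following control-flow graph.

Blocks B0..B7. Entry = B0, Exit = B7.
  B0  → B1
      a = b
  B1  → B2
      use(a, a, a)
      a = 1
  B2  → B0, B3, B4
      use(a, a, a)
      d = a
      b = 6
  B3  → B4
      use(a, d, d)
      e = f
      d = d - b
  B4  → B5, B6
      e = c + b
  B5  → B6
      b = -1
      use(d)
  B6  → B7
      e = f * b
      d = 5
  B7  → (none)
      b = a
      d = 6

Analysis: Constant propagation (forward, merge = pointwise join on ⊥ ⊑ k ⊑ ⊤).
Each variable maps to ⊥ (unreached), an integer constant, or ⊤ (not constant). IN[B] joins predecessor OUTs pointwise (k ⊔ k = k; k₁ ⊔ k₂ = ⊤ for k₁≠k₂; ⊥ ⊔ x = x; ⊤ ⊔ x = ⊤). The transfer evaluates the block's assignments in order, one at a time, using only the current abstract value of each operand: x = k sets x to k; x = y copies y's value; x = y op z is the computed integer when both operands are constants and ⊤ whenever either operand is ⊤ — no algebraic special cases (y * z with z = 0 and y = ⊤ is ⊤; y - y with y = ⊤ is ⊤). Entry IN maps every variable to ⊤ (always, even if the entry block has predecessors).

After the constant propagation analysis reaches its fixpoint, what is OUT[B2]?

Answer: {a: 1, b: 6, c: ⊤, d: 1, e: ⊤, f: ⊤}

Derivation:
Per-block solution:
  B0:  IN=(all ⊤)  OUT=(all ⊤)
  B1:  IN=(all ⊤)  OUT={a:1; rest ⊤}
  B2:  IN={a:1; rest ⊤}  OUT={a:1, b:6, d:1; rest ⊤}
  B3:  IN={a:1, b:6, d:1; rest ⊤}  OUT={a:1, b:6, d:-5; rest ⊤}
  B4:  IN={a:1, b:6; rest ⊤}  OUT={a:1, b:6; rest ⊤}
  B5:  IN={a:1, b:6; rest ⊤}  OUT={a:1, b:-1; rest ⊤}
  B6:  IN={a:1; rest ⊤}  OUT={a:1, d:5; rest ⊤}
  B7:  IN={a:1, d:5; rest ⊤}  OUT={a:1, b:1, d:6; rest ⊤}

Merge at B2: IN[B2] = OUT[B1] = {a: 1, b: ⊤, c: ⊤, d: ⊤, e: ⊤, f: ⊤}
Applying B2's transfer function to that IN value gives OUT[B2] (row B2 above).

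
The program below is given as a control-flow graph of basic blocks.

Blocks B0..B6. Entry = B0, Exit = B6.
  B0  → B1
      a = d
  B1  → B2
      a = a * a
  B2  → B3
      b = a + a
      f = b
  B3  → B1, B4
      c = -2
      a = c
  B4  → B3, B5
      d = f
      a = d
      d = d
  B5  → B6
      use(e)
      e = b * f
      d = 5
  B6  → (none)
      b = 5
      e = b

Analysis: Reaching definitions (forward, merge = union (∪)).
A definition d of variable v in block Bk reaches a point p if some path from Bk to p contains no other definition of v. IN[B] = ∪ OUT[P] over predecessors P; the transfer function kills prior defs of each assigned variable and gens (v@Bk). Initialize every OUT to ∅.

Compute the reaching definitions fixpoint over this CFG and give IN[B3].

Converged values:
  B0:  IN={}  OUT={a@B0}
  B1:  IN={a@B0, a@B3, b@B2, c@B3, d@B4, f@B2}  OUT={a@B1, b@B2, c@B3, d@B4, f@B2}
  B2:  IN={a@B1, b@B2, c@B3, d@B4, f@B2}  OUT={a@B1, b@B2, c@B3, d@B4, f@B2}
  B3:  IN={a@B1, a@B4, b@B2, c@B3, d@B4, f@B2}  OUT={a@B3, b@B2, c@B3, d@B4, f@B2}
  B4:  IN={a@B3, b@B2, c@B3, d@B4, f@B2}  OUT={a@B4, b@B2, c@B3, d@B4, f@B2}
  B5:  IN={a@B4, b@B2, c@B3, d@B4, f@B2}  OUT={a@B4, b@B2, c@B3, d@B5, e@B5, f@B2}
  B6:  IN={a@B4, b@B2, c@B3, d@B5, e@B5, f@B2}  OUT={a@B4, b@B6, c@B3, d@B5, e@B6, f@B2}

Merge at B3: IN[B3] = OUT[B2] ⊔ OUT[B4] = {a@B1, a@B4, b@B2, c@B3, d@B4, f@B2}

Answer: {a@B1, a@B4, b@B2, c@B3, d@B4, f@B2}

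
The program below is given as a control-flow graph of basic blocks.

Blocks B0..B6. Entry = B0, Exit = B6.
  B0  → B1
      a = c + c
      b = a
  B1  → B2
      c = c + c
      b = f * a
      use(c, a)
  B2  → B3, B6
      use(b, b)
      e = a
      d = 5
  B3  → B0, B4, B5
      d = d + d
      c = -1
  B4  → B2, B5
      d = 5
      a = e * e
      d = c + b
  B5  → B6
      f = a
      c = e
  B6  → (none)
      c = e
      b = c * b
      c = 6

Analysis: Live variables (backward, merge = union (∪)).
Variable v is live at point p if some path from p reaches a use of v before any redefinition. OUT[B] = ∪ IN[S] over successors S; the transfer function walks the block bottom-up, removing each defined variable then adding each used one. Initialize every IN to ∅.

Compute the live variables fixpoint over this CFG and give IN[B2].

Converged values:
  B0:   IN={c, f}   OUT={a, c, f}
  B1:   IN={a, c, f}   OUT={a, b, f}
  B2:   IN={a, b, f}   OUT={a, b, d, e, f}
  B3:   IN={a, b, d, e, f}   OUT={a, b, c, e, f}
  B4:   IN={b, c, e, f}   OUT={a, b, e, f}
  B5:   IN={a, b, e}   OUT={b, e}
  B6:   IN={b, e}   OUT={}

Merge at B2: OUT[B2] = IN[B3] ⊔ IN[B6] = {a, b, d, e, f}
Applying B2's transfer function to that OUT value gives IN[B2] (row B2 above).

Answer: {a, b, f}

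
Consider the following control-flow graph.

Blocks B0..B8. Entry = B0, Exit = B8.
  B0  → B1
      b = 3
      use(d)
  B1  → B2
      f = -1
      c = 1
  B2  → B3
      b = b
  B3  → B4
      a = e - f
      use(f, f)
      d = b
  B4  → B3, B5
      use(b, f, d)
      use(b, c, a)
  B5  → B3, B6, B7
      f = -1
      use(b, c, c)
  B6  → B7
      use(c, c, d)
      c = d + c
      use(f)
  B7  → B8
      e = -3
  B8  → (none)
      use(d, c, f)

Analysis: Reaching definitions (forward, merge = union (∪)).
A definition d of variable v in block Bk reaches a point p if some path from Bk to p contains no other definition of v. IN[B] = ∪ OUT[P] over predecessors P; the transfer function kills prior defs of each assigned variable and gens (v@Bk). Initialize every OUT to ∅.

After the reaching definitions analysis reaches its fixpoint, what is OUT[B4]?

Fixpoint table:
  B0:  IN={}  OUT={b@B0}
  B1:  IN={b@B0}  OUT={b@B0, c@B1, f@B1}
  B2:  IN={b@B0, c@B1, f@B1}  OUT={b@B2, c@B1, f@B1}
  B3:  IN={a@B3, b@B2, c@B1, d@B3, f@B1, f@B5}  OUT={a@B3, b@B2, c@B1, d@B3, f@B1, f@B5}
  B4:  IN={a@B3, b@B2, c@B1, d@B3, f@B1, f@B5}  OUT={a@B3, b@B2, c@B1, d@B3, f@B1, f@B5}
  B5:  IN={a@B3, b@B2, c@B1, d@B3, f@B1, f@B5}  OUT={a@B3, b@B2, c@B1, d@B3, f@B5}
  B6:  IN={a@B3, b@B2, c@B1, d@B3, f@B5}  OUT={a@B3, b@B2, c@B6, d@B3, f@B5}
  B7:  IN={a@B3, b@B2, c@B1, c@B6, d@B3, f@B5}  OUT={a@B3, b@B2, c@B1, c@B6, d@B3, e@B7, f@B5}
  B8:  IN={a@B3, b@B2, c@B1, c@B6, d@B3, e@B7, f@B5}  OUT={a@B3, b@B2, c@B1, c@B6, d@B3, e@B7, f@B5}

Merge at B4: IN[B4] = OUT[B3] = {a@B3, b@B2, c@B1, d@B3, f@B1, f@B5}
Applying B4's transfer function to that IN value gives OUT[B4] (row B4 above).

Answer: {a@B3, b@B2, c@B1, d@B3, f@B1, f@B5}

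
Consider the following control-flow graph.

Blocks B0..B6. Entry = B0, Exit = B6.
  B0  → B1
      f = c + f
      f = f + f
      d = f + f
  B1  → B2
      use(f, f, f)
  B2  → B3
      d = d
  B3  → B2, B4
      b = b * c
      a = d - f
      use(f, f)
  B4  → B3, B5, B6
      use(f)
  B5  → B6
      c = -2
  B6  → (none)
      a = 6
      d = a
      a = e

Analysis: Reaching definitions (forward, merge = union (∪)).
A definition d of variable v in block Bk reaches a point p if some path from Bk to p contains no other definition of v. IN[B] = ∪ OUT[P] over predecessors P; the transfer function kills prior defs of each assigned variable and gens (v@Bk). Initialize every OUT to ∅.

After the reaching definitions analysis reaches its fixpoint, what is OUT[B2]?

Per-block solution:
  B0: | IN={} | OUT={d@B0, f@B0}
  B1: | IN={d@B0, f@B0} | OUT={d@B0, f@B0}
  B2: | IN={a@B3, b@B3, d@B0, d@B2, f@B0} | OUT={a@B3, b@B3, d@B2, f@B0}
  B3: | IN={a@B3, b@B3, d@B2, f@B0} | OUT={a@B3, b@B3, d@B2, f@B0}
  B4: | IN={a@B3, b@B3, d@B2, f@B0} | OUT={a@B3, b@B3, d@B2, f@B0}
  B5: | IN={a@B3, b@B3, d@B2, f@B0} | OUT={a@B3, b@B3, c@B5, d@B2, f@B0}
  B6: | IN={a@B3, b@B3, c@B5, d@B2, f@B0} | OUT={a@B6, b@B3, c@B5, d@B6, f@B0}

Merge at B2: IN[B2] = OUT[B1] ⊔ OUT[B3] = {a@B3, b@B3, d@B0, d@B2, f@B0}
Applying B2's transfer function to that IN value gives OUT[B2] (row B2 above).

Answer: {a@B3, b@B3, d@B2, f@B0}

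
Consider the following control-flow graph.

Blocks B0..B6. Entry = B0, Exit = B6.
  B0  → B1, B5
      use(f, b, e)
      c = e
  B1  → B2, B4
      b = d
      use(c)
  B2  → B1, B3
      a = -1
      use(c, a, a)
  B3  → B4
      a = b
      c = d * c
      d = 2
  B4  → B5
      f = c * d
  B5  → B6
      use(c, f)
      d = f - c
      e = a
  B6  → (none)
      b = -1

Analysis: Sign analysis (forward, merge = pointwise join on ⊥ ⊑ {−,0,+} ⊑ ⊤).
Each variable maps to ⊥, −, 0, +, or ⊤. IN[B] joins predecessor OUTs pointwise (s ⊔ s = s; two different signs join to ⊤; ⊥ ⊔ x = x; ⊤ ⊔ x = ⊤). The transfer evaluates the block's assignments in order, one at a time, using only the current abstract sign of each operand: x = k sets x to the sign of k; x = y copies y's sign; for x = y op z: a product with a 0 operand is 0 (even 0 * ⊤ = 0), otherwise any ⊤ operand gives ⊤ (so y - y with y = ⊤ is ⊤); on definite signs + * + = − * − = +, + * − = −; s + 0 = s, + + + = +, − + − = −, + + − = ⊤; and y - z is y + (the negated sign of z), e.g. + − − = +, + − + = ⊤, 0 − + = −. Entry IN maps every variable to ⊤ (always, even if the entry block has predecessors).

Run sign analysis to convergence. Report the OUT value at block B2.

Answer: {a: -, b: ⊤, c: ⊤, d: ⊤, e: ⊤, f: ⊤}

Working:
Per-block solution:
  B0:   IN=(all ⊤)   OUT=(all ⊤)
  B1:   IN=(all ⊤)   OUT=(all ⊤)
  B2:   IN=(all ⊤)   OUT={a:-; rest ⊤}
  B3:   IN={a:-; rest ⊤}   OUT={d:+; rest ⊤}
  B4:   IN=(all ⊤)   OUT=(all ⊤)
  B5:   IN=(all ⊤)   OUT=(all ⊤)
  B6:   IN=(all ⊤)   OUT={b:-; rest ⊤}

Merge at B2: IN[B2] = OUT[B1] = {a: ⊤, b: ⊤, c: ⊤, d: ⊤, e: ⊤, f: ⊤}
Applying B2's transfer function to that IN value gives OUT[B2] (row B2 above).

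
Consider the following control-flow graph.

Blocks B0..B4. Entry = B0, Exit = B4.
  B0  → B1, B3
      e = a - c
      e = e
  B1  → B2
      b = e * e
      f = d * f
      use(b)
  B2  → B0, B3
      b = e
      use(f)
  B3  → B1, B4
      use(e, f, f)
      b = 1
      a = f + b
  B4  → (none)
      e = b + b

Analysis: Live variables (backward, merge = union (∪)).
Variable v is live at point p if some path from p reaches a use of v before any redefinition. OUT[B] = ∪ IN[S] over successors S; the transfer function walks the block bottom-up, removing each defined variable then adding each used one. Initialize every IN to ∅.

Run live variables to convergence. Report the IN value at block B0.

Answer: {a, c, d, f}

Derivation:
Converged values:
  B0:   IN={a, c, d, f}   OUT={a, c, d, e, f}
  B1:   IN={a, c, d, e, f}   OUT={a, c, d, e, f}
  B2:   IN={a, c, d, e, f}   OUT={a, c, d, e, f}
  B3:   IN={c, d, e, f}   OUT={a, b, c, d, e, f}
  B4:   IN={b}   OUT={}

Merge at B0: OUT[B0] = IN[B1] ⊔ IN[B3] = {a, c, d, e, f}
Applying B0's transfer function to that OUT value gives IN[B0] (row B0 above).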